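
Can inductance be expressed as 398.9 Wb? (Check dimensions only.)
No

inductance has SI base units: kg * m^2 / (A^2 * s^2)
Wb does NOT reduce to kg * m^2 / (A^2 * s^2); a valid unit for inductance would be e.g. H.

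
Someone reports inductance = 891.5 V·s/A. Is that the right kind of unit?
Yes

inductance has SI base units: kg * m^2 / (A^2 * s^2)
V·s/A reduces to the same SI base units, so it is a valid unit for inductance.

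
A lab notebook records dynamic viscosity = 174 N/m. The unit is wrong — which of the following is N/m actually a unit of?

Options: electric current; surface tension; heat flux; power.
surface tension

dynamic viscosity should have units dimensionally equivalent to kg / (m * s) (e.g. Pa·s).
The given unit 'N/m' reduces to kg / s^2. Of the listed options, that is the dimensionality of surface tension.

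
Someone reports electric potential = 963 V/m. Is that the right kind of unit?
No

electric potential has SI base units: kg * m^2 / (A * s^3)
V/m does NOT reduce to kg * m^2 / (A * s^3); a valid unit for electric potential would be e.g. V.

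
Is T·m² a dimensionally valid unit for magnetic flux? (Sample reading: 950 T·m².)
Yes

magnetic flux has SI base units: kg * m^2 / (A * s^2)
T·m² reduces to the same SI base units, so it is a valid unit for magnetic flux.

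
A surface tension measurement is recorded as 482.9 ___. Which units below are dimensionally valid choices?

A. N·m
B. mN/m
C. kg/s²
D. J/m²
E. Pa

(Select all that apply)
B, C, D

surface tension has SI base units: kg / s^2

Checking each option against kg / s^2:
  A. N·m: ✗ does not match
  B. mN/m: ✓ matches
  C. kg/s²: ✓ matches
  D. J/m²: ✓ matches
  E. Pa: ✗ does not match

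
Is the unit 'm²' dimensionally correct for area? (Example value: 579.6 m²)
Yes

area has SI base units: m^2
m² reduces to the same SI base units, so it is a valid unit for area.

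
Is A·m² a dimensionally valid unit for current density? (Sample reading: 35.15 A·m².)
No

current density has SI base units: A / m^2
A·m² does NOT reduce to A / m^2; a valid unit for current density would be e.g. A/m².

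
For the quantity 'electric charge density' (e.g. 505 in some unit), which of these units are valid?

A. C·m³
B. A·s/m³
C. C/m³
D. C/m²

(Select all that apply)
B, C

electric charge density has SI base units: A * s / m^3

Checking each option against A * s / m^3:
  A. C·m³: ✗ does not match
  B. A·s/m³: ✓ matches
  C. C/m³: ✓ matches
  D. C/m²: ✗ does not match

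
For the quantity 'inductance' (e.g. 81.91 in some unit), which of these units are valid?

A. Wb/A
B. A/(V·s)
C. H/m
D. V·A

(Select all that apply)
A

inductance has SI base units: kg * m^2 / (A^2 * s^2)

Checking each option against kg * m^2 / (A^2 * s^2):
  A. Wb/A: ✓ matches
  B. A/(V·s): ✗ does not match
  C. H/m: ✗ does not match
  D. V·A: ✗ does not match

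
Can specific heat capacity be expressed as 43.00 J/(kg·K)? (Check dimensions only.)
Yes

specific heat capacity has SI base units: m^2 / (s^2 * K)
J/(kg·K) reduces to the same SI base units, so it is a valid unit for specific heat capacity.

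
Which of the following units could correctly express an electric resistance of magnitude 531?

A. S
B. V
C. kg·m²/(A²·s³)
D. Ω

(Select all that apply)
C, D

electric resistance has SI base units: kg * m^2 / (A^2 * s^3)

Checking each option against kg * m^2 / (A^2 * s^3):
  A. S: ✗ does not match
  B. V: ✗ does not match
  C. kg·m²/(A²·s³): ✓ matches
  D. Ω: ✓ matches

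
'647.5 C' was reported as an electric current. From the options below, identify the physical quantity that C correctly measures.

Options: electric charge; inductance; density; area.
electric charge

electric current should have units dimensionally equivalent to A (e.g. A).
The given unit 'C' reduces to A * s. Of the listed options, that is the dimensionality of electric charge.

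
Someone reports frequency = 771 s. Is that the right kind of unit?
No

frequency has SI base units: 1 / s
s does NOT reduce to 1 / s; a valid unit for frequency would be e.g. Hz.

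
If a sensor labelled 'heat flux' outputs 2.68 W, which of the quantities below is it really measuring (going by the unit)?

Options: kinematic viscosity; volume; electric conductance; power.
power

heat flux should have units dimensionally equivalent to kg / s^3 (e.g. W/m²).
The given unit 'W' reduces to kg * m^2 / s^3. Of the listed options, that is the dimensionality of power.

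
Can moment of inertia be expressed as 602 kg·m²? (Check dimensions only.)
Yes

moment of inertia has SI base units: kg * m^2
kg·m² reduces to the same SI base units, so it is a valid unit for moment of inertia.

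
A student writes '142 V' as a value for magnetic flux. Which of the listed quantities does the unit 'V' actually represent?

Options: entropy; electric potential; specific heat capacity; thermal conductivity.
electric potential

magnetic flux should have units dimensionally equivalent to kg * m^2 / (A * s^2) (e.g. Wb).
The given unit 'V' reduces to kg * m^2 / (A * s^3). Of the listed options, that is the dimensionality of electric potential.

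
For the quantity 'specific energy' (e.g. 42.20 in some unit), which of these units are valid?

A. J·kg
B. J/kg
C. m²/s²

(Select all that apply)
B, C

specific energy has SI base units: m^2 / s^2

Checking each option against m^2 / s^2:
  A. J·kg: ✗ does not match
  B. J/kg: ✓ matches
  C. m²/s²: ✓ matches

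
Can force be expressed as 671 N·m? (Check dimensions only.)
No

force has SI base units: kg * m / s^2
N·m does NOT reduce to kg * m / s^2; a valid unit for force would be e.g. N.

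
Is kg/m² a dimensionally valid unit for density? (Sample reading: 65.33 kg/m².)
No

density has SI base units: kg / m^3
kg/m² does NOT reduce to kg / m^3; a valid unit for density would be e.g. kg/m³.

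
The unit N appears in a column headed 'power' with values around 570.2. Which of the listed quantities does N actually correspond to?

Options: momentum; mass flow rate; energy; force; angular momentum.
force

power should have units dimensionally equivalent to kg * m^2 / s^3 (e.g. W).
The given unit 'N' reduces to kg * m / s^2. Of the listed options, that is the dimensionality of force.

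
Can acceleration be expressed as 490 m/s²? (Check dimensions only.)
Yes

acceleration has SI base units: m / s^2
m/s² reduces to the same SI base units, so it is a valid unit for acceleration.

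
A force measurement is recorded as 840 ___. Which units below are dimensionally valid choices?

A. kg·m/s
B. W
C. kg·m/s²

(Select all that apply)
C

force has SI base units: kg * m / s^2

Checking each option against kg * m / s^2:
  A. kg·m/s: ✗ does not match
  B. W: ✗ does not match
  C. kg·m/s²: ✓ matches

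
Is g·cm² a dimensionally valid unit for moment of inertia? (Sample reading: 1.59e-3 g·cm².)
Yes

moment of inertia has SI base units: kg * m^2
g·cm² reduces to the same SI base units, so it is a valid unit for moment of inertia.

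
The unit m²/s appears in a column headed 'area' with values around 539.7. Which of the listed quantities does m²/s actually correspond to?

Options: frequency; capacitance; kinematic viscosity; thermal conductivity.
kinematic viscosity

area should have units dimensionally equivalent to m^2 (e.g. m²).
The given unit 'm²/s' reduces to m^2 / s. Of the listed options, that is the dimensionality of kinematic viscosity.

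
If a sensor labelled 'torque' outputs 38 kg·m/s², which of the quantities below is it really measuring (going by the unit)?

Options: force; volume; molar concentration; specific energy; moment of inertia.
force

torque should have units dimensionally equivalent to kg * m^2 / s^2 (e.g. N·m).
The given unit 'kg·m/s²' reduces to kg * m / s^2. Of the listed options, that is the dimensionality of force.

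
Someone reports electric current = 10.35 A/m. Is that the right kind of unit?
No

electric current has SI base units: A
A/m does NOT reduce to A; a valid unit for electric current would be e.g. A.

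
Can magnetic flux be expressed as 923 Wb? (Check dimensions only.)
Yes

magnetic flux has SI base units: kg * m^2 / (A * s^2)
Wb reduces to the same SI base units, so it is a valid unit for magnetic flux.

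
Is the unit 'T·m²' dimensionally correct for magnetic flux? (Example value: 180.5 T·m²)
Yes

magnetic flux has SI base units: kg * m^2 / (A * s^2)
T·m² reduces to the same SI base units, so it is a valid unit for magnetic flux.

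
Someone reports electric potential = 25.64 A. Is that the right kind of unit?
No

electric potential has SI base units: kg * m^2 / (A * s^3)
A does NOT reduce to kg * m^2 / (A * s^3); a valid unit for electric potential would be e.g. V.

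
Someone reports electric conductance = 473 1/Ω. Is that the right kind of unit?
Yes

electric conductance has SI base units: A^2 * s^3 / (kg * m^2)
1/Ω reduces to the same SI base units, so it is a valid unit for electric conductance.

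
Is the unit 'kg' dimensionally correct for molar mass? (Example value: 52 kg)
No

molar mass has SI base units: kg / mol
kg does NOT reduce to kg / mol; a valid unit for molar mass would be e.g. kg/mol.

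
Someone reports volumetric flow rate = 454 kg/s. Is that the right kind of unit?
No

volumetric flow rate has SI base units: m^3 / s
kg/s does NOT reduce to m^3 / s; a valid unit for volumetric flow rate would be e.g. m³/s.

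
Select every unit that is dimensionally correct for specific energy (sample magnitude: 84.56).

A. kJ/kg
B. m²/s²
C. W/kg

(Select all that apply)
A, B

specific energy has SI base units: m^2 / s^2

Checking each option against m^2 / s^2:
  A. kJ/kg: ✓ matches
  B. m²/s²: ✓ matches
  C. W/kg: ✗ does not match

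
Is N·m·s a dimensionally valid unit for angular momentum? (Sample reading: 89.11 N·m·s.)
Yes

angular momentum has SI base units: kg * m^2 / s
N·m·s reduces to the same SI base units, so it is a valid unit for angular momentum.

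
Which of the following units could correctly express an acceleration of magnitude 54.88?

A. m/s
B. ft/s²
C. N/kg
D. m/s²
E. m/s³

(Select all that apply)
B, C, D

acceleration has SI base units: m / s^2

Checking each option against m / s^2:
  A. m/s: ✗ does not match
  B. ft/s²: ✓ matches
  C. N/kg: ✓ matches
  D. m/s²: ✓ matches
  E. m/s³: ✗ does not match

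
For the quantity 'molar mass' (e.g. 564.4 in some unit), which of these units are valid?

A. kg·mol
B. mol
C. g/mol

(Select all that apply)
C

molar mass has SI base units: kg / mol

Checking each option against kg / mol:
  A. kg·mol: ✗ does not match
  B. mol: ✗ does not match
  C. g/mol: ✓ matches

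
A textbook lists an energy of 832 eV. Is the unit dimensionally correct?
Yes

energy has SI base units: kg * m^2 / s^2
eV reduces to the same SI base units, so it is a valid unit for energy.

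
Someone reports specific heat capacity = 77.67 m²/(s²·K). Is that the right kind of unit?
Yes

specific heat capacity has SI base units: m^2 / (s^2 * K)
m²/(s²·K) reduces to the same SI base units, so it is a valid unit for specific heat capacity.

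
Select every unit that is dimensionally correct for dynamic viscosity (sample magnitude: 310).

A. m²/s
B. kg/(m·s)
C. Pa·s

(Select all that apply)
B, C

dynamic viscosity has SI base units: kg / (m * s)

Checking each option against kg / (m * s):
  A. m²/s: ✗ does not match
  B. kg/(m·s): ✓ matches
  C. Pa·s: ✓ matches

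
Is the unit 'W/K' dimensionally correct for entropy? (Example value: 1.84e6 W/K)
No

entropy has SI base units: kg * m^2 / (s^2 * K)
W/K does NOT reduce to kg * m^2 / (s^2 * K); a valid unit for entropy would be e.g. J/K.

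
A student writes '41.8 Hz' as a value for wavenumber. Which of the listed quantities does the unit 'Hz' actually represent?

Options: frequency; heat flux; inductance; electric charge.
frequency

wavenumber should have units dimensionally equivalent to 1 / m (e.g. 1/m).
The given unit 'Hz' reduces to 1 / s. Of the listed options, that is the dimensionality of frequency.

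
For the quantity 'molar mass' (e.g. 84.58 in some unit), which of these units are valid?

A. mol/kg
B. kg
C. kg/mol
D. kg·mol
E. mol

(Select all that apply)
C

molar mass has SI base units: kg / mol

Checking each option against kg / mol:
  A. mol/kg: ✗ does not match
  B. kg: ✗ does not match
  C. kg/mol: ✓ matches
  D. kg·mol: ✗ does not match
  E. mol: ✗ does not match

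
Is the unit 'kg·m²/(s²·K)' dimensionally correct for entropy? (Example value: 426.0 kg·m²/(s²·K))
Yes

entropy has SI base units: kg * m^2 / (s^2 * K)
kg·m²/(s²·K) reduces to the same SI base units, so it is a valid unit for entropy.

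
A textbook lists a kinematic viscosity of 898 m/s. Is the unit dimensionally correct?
No

kinematic viscosity has SI base units: m^2 / s
m/s does NOT reduce to m^2 / s; a valid unit for kinematic viscosity would be e.g. m²/s.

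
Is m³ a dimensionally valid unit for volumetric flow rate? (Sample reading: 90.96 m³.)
No

volumetric flow rate has SI base units: m^3 / s
m³ does NOT reduce to m^3 / s; a valid unit for volumetric flow rate would be e.g. m³/s.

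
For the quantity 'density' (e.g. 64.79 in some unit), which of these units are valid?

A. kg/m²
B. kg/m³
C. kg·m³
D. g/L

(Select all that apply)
B, D

density has SI base units: kg / m^3

Checking each option against kg / m^3:
  A. kg/m²: ✗ does not match
  B. kg/m³: ✓ matches
  C. kg·m³: ✗ does not match
  D. g/L: ✓ matches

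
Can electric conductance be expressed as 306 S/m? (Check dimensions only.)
No

electric conductance has SI base units: A^2 * s^3 / (kg * m^2)
S/m does NOT reduce to A^2 * s^3 / (kg * m^2); a valid unit for electric conductance would be e.g. S.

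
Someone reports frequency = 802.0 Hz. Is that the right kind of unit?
Yes

frequency has SI base units: 1 / s
Hz reduces to the same SI base units, so it is a valid unit for frequency.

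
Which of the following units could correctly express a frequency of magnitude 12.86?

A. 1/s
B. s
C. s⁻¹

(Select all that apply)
A, C

frequency has SI base units: 1 / s

Checking each option against 1 / s:
  A. 1/s: ✓ matches
  B. s: ✗ does not match
  C. s⁻¹: ✓ matches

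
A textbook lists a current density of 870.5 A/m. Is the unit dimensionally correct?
No

current density has SI base units: A / m^2
A/m does NOT reduce to A / m^2; a valid unit for current density would be e.g. A/m².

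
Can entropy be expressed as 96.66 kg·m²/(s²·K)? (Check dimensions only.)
Yes

entropy has SI base units: kg * m^2 / (s^2 * K)
kg·m²/(s²·K) reduces to the same SI base units, so it is a valid unit for entropy.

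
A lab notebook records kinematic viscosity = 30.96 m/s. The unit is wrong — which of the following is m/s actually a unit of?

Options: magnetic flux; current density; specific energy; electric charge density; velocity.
velocity

kinematic viscosity should have units dimensionally equivalent to m^2 / s (e.g. m²/s).
The given unit 'm/s' reduces to m / s. Of the listed options, that is the dimensionality of velocity.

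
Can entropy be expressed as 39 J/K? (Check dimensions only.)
Yes

entropy has SI base units: kg * m^2 / (s^2 * K)
J/K reduces to the same SI base units, so it is a valid unit for entropy.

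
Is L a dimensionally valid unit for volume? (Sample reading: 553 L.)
Yes

volume has SI base units: m^3
L reduces to the same SI base units, so it is a valid unit for volume.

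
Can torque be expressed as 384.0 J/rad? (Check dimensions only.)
Yes

torque has SI base units: kg * m^2 / s^2
J/rad reduces to the same SI base units, so it is a valid unit for torque.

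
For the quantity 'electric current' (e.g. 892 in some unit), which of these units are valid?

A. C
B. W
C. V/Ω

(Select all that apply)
C

electric current has SI base units: A

Checking each option against A:
  A. C: ✗ does not match
  B. W: ✗ does not match
  C. V/Ω: ✓ matches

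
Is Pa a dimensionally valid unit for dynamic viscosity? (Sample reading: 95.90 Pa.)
No

dynamic viscosity has SI base units: kg / (m * s)
Pa does NOT reduce to kg / (m * s); a valid unit for dynamic viscosity would be e.g. Pa·s.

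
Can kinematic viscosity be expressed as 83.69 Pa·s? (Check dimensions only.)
No

kinematic viscosity has SI base units: m^2 / s
Pa·s does NOT reduce to m^2 / s; a valid unit for kinematic viscosity would be e.g. m²/s.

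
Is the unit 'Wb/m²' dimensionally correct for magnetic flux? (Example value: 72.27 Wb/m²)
No

magnetic flux has SI base units: kg * m^2 / (A * s^2)
Wb/m² does NOT reduce to kg * m^2 / (A * s^2); a valid unit for magnetic flux would be e.g. Wb.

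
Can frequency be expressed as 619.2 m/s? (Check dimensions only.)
No

frequency has SI base units: 1 / s
m/s does NOT reduce to 1 / s; a valid unit for frequency would be e.g. Hz.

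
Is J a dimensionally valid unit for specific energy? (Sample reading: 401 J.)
No

specific energy has SI base units: m^2 / s^2
J does NOT reduce to m^2 / s^2; a valid unit for specific energy would be e.g. J/kg.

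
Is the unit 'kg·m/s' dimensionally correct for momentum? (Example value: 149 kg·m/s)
Yes

momentum has SI base units: kg * m / s
kg·m/s reduces to the same SI base units, so it is a valid unit for momentum.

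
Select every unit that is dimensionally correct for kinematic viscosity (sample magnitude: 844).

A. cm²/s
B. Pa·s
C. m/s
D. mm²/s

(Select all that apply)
A, D

kinematic viscosity has SI base units: m^2 / s

Checking each option against m^2 / s:
  A. cm²/s: ✓ matches
  B. Pa·s: ✗ does not match
  C. m/s: ✗ does not match
  D. mm²/s: ✓ matches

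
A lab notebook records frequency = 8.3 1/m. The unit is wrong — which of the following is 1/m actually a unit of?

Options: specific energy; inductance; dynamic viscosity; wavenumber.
wavenumber

frequency should have units dimensionally equivalent to 1 / s (e.g. Hz).
The given unit '1/m' reduces to 1 / m. Of the listed options, that is the dimensionality of wavenumber.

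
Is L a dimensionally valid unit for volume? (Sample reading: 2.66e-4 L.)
Yes

volume has SI base units: m^3
L reduces to the same SI base units, so it is a valid unit for volume.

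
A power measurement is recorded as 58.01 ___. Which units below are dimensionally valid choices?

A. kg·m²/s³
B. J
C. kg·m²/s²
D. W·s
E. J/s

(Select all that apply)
A, E

power has SI base units: kg * m^2 / s^3

Checking each option against kg * m^2 / s^3:
  A. kg·m²/s³: ✓ matches
  B. J: ✗ does not match
  C. kg·m²/s²: ✗ does not match
  D. W·s: ✗ does not match
  E. J/s: ✓ matches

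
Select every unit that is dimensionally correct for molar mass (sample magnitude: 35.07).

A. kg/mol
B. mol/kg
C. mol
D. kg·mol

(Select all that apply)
A

molar mass has SI base units: kg / mol

Checking each option against kg / mol:
  A. kg/mol: ✓ matches
  B. mol/kg: ✗ does not match
  C. mol: ✗ does not match
  D. kg·mol: ✗ does not match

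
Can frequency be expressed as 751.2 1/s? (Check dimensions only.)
Yes

frequency has SI base units: 1 / s
1/s reduces to the same SI base units, so it is a valid unit for frequency.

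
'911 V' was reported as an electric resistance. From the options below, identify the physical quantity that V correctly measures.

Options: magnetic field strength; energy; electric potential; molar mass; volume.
electric potential

electric resistance should have units dimensionally equivalent to kg * m^2 / (A^2 * s^3) (e.g. Ω).
The given unit 'V' reduces to kg * m^2 / (A * s^3). Of the listed options, that is the dimensionality of electric potential.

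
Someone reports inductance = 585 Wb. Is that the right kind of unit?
No

inductance has SI base units: kg * m^2 / (A^2 * s^2)
Wb does NOT reduce to kg * m^2 / (A^2 * s^2); a valid unit for inductance would be e.g. H.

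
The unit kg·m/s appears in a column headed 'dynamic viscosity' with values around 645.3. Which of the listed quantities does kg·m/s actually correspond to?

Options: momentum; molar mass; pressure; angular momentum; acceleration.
momentum

dynamic viscosity should have units dimensionally equivalent to kg / (m * s) (e.g. Pa·s).
The given unit 'kg·m/s' reduces to kg * m / s. Of the listed options, that is the dimensionality of momentum.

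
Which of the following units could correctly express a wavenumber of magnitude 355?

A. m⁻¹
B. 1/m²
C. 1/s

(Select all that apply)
A

wavenumber has SI base units: 1 / m

Checking each option against 1 / m:
  A. m⁻¹: ✓ matches
  B. 1/m²: ✗ does not match
  C. 1/s: ✗ does not match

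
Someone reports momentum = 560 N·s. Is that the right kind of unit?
Yes

momentum has SI base units: kg * m / s
N·s reduces to the same SI base units, so it is a valid unit for momentum.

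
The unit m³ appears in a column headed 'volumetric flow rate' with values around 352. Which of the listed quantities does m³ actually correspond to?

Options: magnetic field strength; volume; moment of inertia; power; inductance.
volume

volumetric flow rate should have units dimensionally equivalent to m^3 / s (e.g. m³/s).
The given unit 'm³' reduces to m^3. Of the listed options, that is the dimensionality of volume.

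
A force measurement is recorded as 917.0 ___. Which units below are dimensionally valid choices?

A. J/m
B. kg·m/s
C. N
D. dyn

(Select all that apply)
A, C, D

force has SI base units: kg * m / s^2

Checking each option against kg * m / s^2:
  A. J/m: ✓ matches
  B. kg·m/s: ✗ does not match
  C. N: ✓ matches
  D. dyn: ✓ matches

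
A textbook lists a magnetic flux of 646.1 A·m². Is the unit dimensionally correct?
No

magnetic flux has SI base units: kg * m^2 / (A * s^2)
A·m² does NOT reduce to kg * m^2 / (A * s^2); a valid unit for magnetic flux would be e.g. Wb.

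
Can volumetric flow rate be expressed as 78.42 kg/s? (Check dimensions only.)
No

volumetric flow rate has SI base units: m^3 / s
kg/s does NOT reduce to m^3 / s; a valid unit for volumetric flow rate would be e.g. m³/s.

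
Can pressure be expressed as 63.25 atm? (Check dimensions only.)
Yes

pressure has SI base units: kg / (m * s^2)
atm reduces to the same SI base units, so it is a valid unit for pressure.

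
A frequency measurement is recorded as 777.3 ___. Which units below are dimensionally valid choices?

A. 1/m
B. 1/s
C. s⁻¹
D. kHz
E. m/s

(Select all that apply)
B, C, D

frequency has SI base units: 1 / s

Checking each option against 1 / s:
  A. 1/m: ✗ does not match
  B. 1/s: ✓ matches
  C. s⁻¹: ✓ matches
  D. kHz: ✓ matches
  E. m/s: ✗ does not match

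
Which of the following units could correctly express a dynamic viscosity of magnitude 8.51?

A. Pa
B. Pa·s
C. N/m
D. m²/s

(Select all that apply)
B

dynamic viscosity has SI base units: kg / (m * s)

Checking each option against kg / (m * s):
  A. Pa: ✗ does not match
  B. Pa·s: ✓ matches
  C. N/m: ✗ does not match
  D. m²/s: ✗ does not match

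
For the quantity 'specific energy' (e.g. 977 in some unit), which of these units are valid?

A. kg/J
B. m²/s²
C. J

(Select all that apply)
B

specific energy has SI base units: m^2 / s^2

Checking each option against m^2 / s^2:
  A. kg/J: ✗ does not match
  B. m²/s²: ✓ matches
  C. J: ✗ does not match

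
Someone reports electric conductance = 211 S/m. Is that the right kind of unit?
No

electric conductance has SI base units: A^2 * s^3 / (kg * m^2)
S/m does NOT reduce to A^2 * s^3 / (kg * m^2); a valid unit for electric conductance would be e.g. S.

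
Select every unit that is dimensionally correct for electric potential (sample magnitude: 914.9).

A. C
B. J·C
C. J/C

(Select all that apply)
C

electric potential has SI base units: kg * m^2 / (A * s^3)

Checking each option against kg * m^2 / (A * s^3):
  A. C: ✗ does not match
  B. J·C: ✗ does not match
  C. J/C: ✓ matches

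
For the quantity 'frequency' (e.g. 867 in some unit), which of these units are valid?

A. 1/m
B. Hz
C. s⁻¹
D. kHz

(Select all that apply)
B, C, D

frequency has SI base units: 1 / s

Checking each option against 1 / s:
  A. 1/m: ✗ does not match
  B. Hz: ✓ matches
  C. s⁻¹: ✓ matches
  D. kHz: ✓ matches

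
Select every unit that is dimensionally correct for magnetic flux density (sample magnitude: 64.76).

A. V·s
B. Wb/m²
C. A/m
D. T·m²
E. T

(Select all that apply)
B, E

magnetic flux density has SI base units: kg / (A * s^2)

Checking each option against kg / (A * s^2):
  A. V·s: ✗ does not match
  B. Wb/m²: ✓ matches
  C. A/m: ✗ does not match
  D. T·m²: ✗ does not match
  E. T: ✓ matches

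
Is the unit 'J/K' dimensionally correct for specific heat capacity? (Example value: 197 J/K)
No

specific heat capacity has SI base units: m^2 / (s^2 * K)
J/K does NOT reduce to m^2 / (s^2 * K); a valid unit for specific heat capacity would be e.g. J/(kg·K).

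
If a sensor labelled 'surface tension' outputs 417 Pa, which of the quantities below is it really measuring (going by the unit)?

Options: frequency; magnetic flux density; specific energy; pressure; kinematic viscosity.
pressure

surface tension should have units dimensionally equivalent to kg / s^2 (e.g. N/m).
The given unit 'Pa' reduces to kg / (m * s^2). Of the listed options, that is the dimensionality of pressure.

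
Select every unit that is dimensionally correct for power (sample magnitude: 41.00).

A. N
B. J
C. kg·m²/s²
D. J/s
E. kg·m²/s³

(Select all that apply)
D, E

power has SI base units: kg * m^2 / s^3

Checking each option against kg * m^2 / s^3:
  A. N: ✗ does not match
  B. J: ✗ does not match
  C. kg·m²/s²: ✗ does not match
  D. J/s: ✓ matches
  E. kg·m²/s³: ✓ matches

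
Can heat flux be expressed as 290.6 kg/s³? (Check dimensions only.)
Yes

heat flux has SI base units: kg / s^3
kg/s³ reduces to the same SI base units, so it is a valid unit for heat flux.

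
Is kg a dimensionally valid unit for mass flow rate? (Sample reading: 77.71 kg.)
No

mass flow rate has SI base units: kg / s
kg does NOT reduce to kg / s; a valid unit for mass flow rate would be e.g. kg/s.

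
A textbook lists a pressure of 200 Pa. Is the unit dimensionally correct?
Yes

pressure has SI base units: kg / (m * s^2)
Pa reduces to the same SI base units, so it is a valid unit for pressure.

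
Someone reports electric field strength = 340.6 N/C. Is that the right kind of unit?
Yes

electric field strength has SI base units: kg * m / (A * s^3)
N/C reduces to the same SI base units, so it is a valid unit for electric field strength.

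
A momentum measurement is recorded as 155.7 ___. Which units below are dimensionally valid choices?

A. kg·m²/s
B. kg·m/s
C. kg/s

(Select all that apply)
B

momentum has SI base units: kg * m / s

Checking each option against kg * m / s:
  A. kg·m²/s: ✗ does not match
  B. kg·m/s: ✓ matches
  C. kg/s: ✗ does not match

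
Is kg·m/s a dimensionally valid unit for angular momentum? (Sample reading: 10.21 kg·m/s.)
No

angular momentum has SI base units: kg * m^2 / s
kg·m/s does NOT reduce to kg * m^2 / s; a valid unit for angular momentum would be e.g. kg·m²/s.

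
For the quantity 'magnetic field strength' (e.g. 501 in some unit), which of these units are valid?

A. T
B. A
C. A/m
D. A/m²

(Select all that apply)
C

magnetic field strength has SI base units: A / m

Checking each option against A / m:
  A. T: ✗ does not match
  B. A: ✗ does not match
  C. A/m: ✓ matches
  D. A/m²: ✗ does not match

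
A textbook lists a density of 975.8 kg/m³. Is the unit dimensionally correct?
Yes

density has SI base units: kg / m^3
kg/m³ reduces to the same SI base units, so it is a valid unit for density.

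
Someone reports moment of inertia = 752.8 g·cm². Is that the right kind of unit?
Yes

moment of inertia has SI base units: kg * m^2
g·cm² reduces to the same SI base units, so it is a valid unit for moment of inertia.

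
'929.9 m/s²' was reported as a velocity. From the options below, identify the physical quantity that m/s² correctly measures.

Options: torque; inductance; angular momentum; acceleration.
acceleration

velocity should have units dimensionally equivalent to m / s (e.g. m/s).
The given unit 'm/s²' reduces to m / s^2. Of the listed options, that is the dimensionality of acceleration.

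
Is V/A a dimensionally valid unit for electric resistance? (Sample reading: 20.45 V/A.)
Yes

electric resistance has SI base units: kg * m^2 / (A^2 * s^3)
V/A reduces to the same SI base units, so it is a valid unit for electric resistance.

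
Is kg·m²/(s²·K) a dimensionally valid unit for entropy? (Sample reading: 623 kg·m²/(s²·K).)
Yes

entropy has SI base units: kg * m^2 / (s^2 * K)
kg·m²/(s²·K) reduces to the same SI base units, so it is a valid unit for entropy.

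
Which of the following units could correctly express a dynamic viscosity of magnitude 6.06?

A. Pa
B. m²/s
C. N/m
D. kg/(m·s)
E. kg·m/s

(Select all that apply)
D

dynamic viscosity has SI base units: kg / (m * s)

Checking each option against kg / (m * s):
  A. Pa: ✗ does not match
  B. m²/s: ✗ does not match
  C. N/m: ✗ does not match
  D. kg/(m·s): ✓ matches
  E. kg·m/s: ✗ does not match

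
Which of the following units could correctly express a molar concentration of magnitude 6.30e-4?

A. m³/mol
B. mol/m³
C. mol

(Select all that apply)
B

molar concentration has SI base units: mol / m^3

Checking each option against mol / m^3:
  A. m³/mol: ✗ does not match
  B. mol/m³: ✓ matches
  C. mol: ✗ does not match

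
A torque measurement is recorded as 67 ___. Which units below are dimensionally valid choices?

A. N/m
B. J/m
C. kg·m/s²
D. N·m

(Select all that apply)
D

torque has SI base units: kg * m^2 / s^2

Checking each option against kg * m^2 / s^2:
  A. N/m: ✗ does not match
  B. J/m: ✗ does not match
  C. kg·m/s²: ✗ does not match
  D. N·m: ✓ matches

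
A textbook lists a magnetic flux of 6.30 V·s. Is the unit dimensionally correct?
Yes

magnetic flux has SI base units: kg * m^2 / (A * s^2)
V·s reduces to the same SI base units, so it is a valid unit for magnetic flux.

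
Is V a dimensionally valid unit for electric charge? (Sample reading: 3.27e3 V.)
No

electric charge has SI base units: A * s
V does NOT reduce to A * s; a valid unit for electric charge would be e.g. C.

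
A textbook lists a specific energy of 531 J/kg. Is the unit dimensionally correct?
Yes

specific energy has SI base units: m^2 / s^2
J/kg reduces to the same SI base units, so it is a valid unit for specific energy.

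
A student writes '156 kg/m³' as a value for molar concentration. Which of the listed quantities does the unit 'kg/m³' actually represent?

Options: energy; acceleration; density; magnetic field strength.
density

molar concentration should have units dimensionally equivalent to mol / m^3 (e.g. mol/m³).
The given unit 'kg/m³' reduces to kg / m^3. Of the listed options, that is the dimensionality of density.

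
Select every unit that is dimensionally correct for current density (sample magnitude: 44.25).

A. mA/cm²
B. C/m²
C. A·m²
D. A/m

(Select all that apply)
A

current density has SI base units: A / m^2

Checking each option against A / m^2:
  A. mA/cm²: ✓ matches
  B. C/m²: ✗ does not match
  C. A·m²: ✗ does not match
  D. A/m: ✗ does not match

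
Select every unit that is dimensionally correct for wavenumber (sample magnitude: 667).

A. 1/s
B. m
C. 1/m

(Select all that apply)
C

wavenumber has SI base units: 1 / m

Checking each option against 1 / m:
  A. 1/s: ✗ does not match
  B. m: ✗ does not match
  C. 1/m: ✓ matches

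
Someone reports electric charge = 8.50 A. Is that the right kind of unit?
No

electric charge has SI base units: A * s
A does NOT reduce to A * s; a valid unit for electric charge would be e.g. C.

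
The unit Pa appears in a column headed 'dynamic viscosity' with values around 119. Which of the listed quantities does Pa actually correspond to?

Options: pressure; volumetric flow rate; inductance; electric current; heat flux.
pressure

dynamic viscosity should have units dimensionally equivalent to kg / (m * s) (e.g. Pa·s).
The given unit 'Pa' reduces to kg / (m * s^2). Of the listed options, that is the dimensionality of pressure.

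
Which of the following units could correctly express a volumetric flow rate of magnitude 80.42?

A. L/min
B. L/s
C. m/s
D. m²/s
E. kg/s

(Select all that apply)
A, B

volumetric flow rate has SI base units: m^3 / s

Checking each option against m^3 / s:
  A. L/min: ✓ matches
  B. L/s: ✓ matches
  C. m/s: ✗ does not match
  D. m²/s: ✗ does not match
  E. kg/s: ✗ does not match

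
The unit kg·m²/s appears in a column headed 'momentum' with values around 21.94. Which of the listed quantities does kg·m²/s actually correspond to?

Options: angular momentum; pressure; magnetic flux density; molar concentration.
angular momentum

momentum should have units dimensionally equivalent to kg * m / s (e.g. kg·m/s).
The given unit 'kg·m²/s' reduces to kg * m^2 / s. Of the listed options, that is the dimensionality of angular momentum.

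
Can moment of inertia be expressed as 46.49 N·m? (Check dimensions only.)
No

moment of inertia has SI base units: kg * m^2
N·m does NOT reduce to kg * m^2; a valid unit for moment of inertia would be e.g. kg·m².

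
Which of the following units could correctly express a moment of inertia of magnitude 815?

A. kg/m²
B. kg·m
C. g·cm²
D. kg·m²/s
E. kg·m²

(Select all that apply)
C, E

moment of inertia has SI base units: kg * m^2

Checking each option against kg * m^2:
  A. kg/m²: ✗ does not match
  B. kg·m: ✗ does not match
  C. g·cm²: ✓ matches
  D. kg·m²/s: ✗ does not match
  E. kg·m²: ✓ matches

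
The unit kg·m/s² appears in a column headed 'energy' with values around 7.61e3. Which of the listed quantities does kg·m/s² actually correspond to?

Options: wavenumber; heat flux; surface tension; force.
force

energy should have units dimensionally equivalent to kg * m^2 / s^2 (e.g. J).
The given unit 'kg·m/s²' reduces to kg * m / s^2. Of the listed options, that is the dimensionality of force.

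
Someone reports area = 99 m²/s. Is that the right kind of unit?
No

area has SI base units: m^2
m²/s does NOT reduce to m^2; a valid unit for area would be e.g. m².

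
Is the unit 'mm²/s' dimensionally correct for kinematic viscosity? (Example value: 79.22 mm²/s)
Yes

kinematic viscosity has SI base units: m^2 / s
mm²/s reduces to the same SI base units, so it is a valid unit for kinematic viscosity.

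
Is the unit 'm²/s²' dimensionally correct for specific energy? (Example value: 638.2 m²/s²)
Yes

specific energy has SI base units: m^2 / s^2
m²/s² reduces to the same SI base units, so it is a valid unit for specific energy.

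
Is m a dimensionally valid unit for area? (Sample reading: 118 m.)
No

area has SI base units: m^2
m does NOT reduce to m^2; a valid unit for area would be e.g. m².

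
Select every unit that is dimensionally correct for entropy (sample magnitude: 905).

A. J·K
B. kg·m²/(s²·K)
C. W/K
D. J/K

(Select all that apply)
B, D

entropy has SI base units: kg * m^2 / (s^2 * K)

Checking each option against kg * m^2 / (s^2 * K):
  A. J·K: ✗ does not match
  B. kg·m²/(s²·K): ✓ matches
  C. W/K: ✗ does not match
  D. J/K: ✓ matches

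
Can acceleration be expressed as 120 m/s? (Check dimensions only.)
No

acceleration has SI base units: m / s^2
m/s does NOT reduce to m / s^2; a valid unit for acceleration would be e.g. m/s².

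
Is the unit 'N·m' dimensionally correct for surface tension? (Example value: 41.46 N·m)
No

surface tension has SI base units: kg / s^2
N·m does NOT reduce to kg / s^2; a valid unit for surface tension would be e.g. N/m.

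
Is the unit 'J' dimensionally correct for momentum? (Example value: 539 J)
No

momentum has SI base units: kg * m / s
J does NOT reduce to kg * m / s; a valid unit for momentum would be e.g. kg·m/s.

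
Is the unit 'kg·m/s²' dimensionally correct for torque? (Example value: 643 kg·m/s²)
No

torque has SI base units: kg * m^2 / s^2
kg·m/s² does NOT reduce to kg * m^2 / s^2; a valid unit for torque would be e.g. N·m.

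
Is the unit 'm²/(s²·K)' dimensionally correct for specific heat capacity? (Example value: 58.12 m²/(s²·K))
Yes

specific heat capacity has SI base units: m^2 / (s^2 * K)
m²/(s²·K) reduces to the same SI base units, so it is a valid unit for specific heat capacity.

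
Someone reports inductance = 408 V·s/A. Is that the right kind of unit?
Yes

inductance has SI base units: kg * m^2 / (A^2 * s^2)
V·s/A reduces to the same SI base units, so it is a valid unit for inductance.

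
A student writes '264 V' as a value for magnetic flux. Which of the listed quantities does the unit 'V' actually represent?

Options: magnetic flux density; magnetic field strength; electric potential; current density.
electric potential

magnetic flux should have units dimensionally equivalent to kg * m^2 / (A * s^2) (e.g. Wb).
The given unit 'V' reduces to kg * m^2 / (A * s^3). Of the listed options, that is the dimensionality of electric potential.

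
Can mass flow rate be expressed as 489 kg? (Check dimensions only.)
No

mass flow rate has SI base units: kg / s
kg does NOT reduce to kg / s; a valid unit for mass flow rate would be e.g. kg/s.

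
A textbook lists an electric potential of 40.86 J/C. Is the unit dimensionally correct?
Yes

electric potential has SI base units: kg * m^2 / (A * s^3)
J/C reduces to the same SI base units, so it is a valid unit for electric potential.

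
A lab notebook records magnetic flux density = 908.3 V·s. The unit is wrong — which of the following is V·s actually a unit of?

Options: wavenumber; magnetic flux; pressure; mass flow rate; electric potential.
magnetic flux

magnetic flux density should have units dimensionally equivalent to kg / (A * s^2) (e.g. T).
The given unit 'V·s' reduces to kg * m^2 / (A * s^2). Of the listed options, that is the dimensionality of magnetic flux.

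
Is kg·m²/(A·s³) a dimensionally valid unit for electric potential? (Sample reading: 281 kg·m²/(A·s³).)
Yes

electric potential has SI base units: kg * m^2 / (A * s^3)
kg·m²/(A·s³) reduces to the same SI base units, so it is a valid unit for electric potential.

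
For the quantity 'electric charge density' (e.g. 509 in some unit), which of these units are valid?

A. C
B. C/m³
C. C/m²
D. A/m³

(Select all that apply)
B

electric charge density has SI base units: A * s / m^3

Checking each option against A * s / m^3:
  A. C: ✗ does not match
  B. C/m³: ✓ matches
  C. C/m²: ✗ does not match
  D. A/m³: ✗ does not match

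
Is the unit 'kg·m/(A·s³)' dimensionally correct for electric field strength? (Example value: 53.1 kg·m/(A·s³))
Yes

electric field strength has SI base units: kg * m / (A * s^3)
kg·m/(A·s³) reduces to the same SI base units, so it is a valid unit for electric field strength.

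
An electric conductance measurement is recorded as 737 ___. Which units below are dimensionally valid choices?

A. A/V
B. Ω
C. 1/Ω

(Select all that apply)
A, C

electric conductance has SI base units: A^2 * s^3 / (kg * m^2)

Checking each option against A^2 * s^3 / (kg * m^2):
  A. A/V: ✓ matches
  B. Ω: ✗ does not match
  C. 1/Ω: ✓ matches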